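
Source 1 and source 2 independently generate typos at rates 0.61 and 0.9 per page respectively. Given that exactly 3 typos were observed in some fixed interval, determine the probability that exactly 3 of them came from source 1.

0.0659

Given the total, each event is independently from source 1 with probability p = λ_1/(λ_1+λ_2) = 0.61/1.51 ≈ 0.4040.
So K ~ Binomial(3, 0.61/1.51): P(K = 3) = C(3,3) · (0.61/1.51)^3 · (0.9/1.51)^0 ≈ 0.0659.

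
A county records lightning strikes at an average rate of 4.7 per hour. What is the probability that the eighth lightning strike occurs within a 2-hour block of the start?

0.7208

Over the interval, μ = 4.7 × 2 = 9.4 (a 2-hour block = 2 hours).
The eighth arrival falls in the interval iff at least 8 events occur there: P(S_8 ≤ t) = P(N ≥ 8) = 1 − P(N ≤ 7) ≈ 0.7208.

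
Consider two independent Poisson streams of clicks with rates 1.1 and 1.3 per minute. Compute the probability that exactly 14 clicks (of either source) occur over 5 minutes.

0.0905

Independent Poisson processes superpose: combined rate λ = 1.1 + 1.3 = 2.4 per minute.
Over the interval, μ = 2.4 × 5 = 12 (5 minutes).
P(N = 14) = e^(−12) · 12^14/14! ≈ 0.0905.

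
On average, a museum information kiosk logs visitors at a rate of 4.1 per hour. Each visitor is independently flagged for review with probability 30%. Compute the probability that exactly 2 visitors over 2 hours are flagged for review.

Thinning: the visitors that are flagged for review themselves form a Poisson process with rate 0.3 × 4.1 = 1.23 per hour.
Over the interval, μ = 1.23 × 2 = 2.46 (2 hours).
P(N = 2) = e^(−2.46) · 2.46^2/2! ≈ 0.2585.

0.2585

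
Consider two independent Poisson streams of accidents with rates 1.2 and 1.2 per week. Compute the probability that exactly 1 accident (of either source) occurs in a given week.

0.2177

Independent Poisson processes superpose: combined rate λ = 1.2 + 1.2 = 2.4 per week.
So μ = 2.4.
P(N = 1) = e^(−2.4) · 2.4^1/1! ≈ 0.2177.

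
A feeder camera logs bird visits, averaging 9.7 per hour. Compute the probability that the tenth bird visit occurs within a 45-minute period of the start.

Over the interval, μ = 9.7 × 0.75 = 7.275 (a 45-minute period = 0.75 hours).
The tenth arrival falls in the interval iff at least 10 events occur there: P(S_10 ≤ t) = P(N ≥ 10) = 1 − P(N ≤ 9) ≈ 0.1984.

0.1984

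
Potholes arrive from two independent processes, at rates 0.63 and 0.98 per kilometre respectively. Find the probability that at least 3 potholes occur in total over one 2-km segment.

Independent Poisson processes superpose: combined rate λ = 0.63 + 0.98 = 1.61 per kilometre.
Over the interval, μ = 1.61 × 2 = 3.22 (a 2-km segment = 2 kilometres).
P(N ≥ 3) = 1 − P(N ≤ 2) ≈ 0.6243.

0.6243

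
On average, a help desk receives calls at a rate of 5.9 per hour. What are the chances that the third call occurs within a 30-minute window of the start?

Over the interval, μ = 5.9 × 0.5 = 2.95 (a 30-minute window = 0.5 hours).
The third arrival falls in the interval iff at least 3 events occur there: P(S_3 ≤ t) = P(N ≥ 3) = 1 − P(N ≤ 2) ≈ 0.5655.

0.5655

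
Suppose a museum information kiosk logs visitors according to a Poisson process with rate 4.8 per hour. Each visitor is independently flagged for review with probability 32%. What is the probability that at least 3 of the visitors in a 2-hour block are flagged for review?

0.5927

Thinning: the visitors that are flagged for review themselves form a Poisson process with rate 0.32 × 4.8 = 1.536 per hour.
Over the interval, μ = 1.536 × 2 = 3.072 (a 2-hour block = 2 hours).
P(N ≥ 3) = 1 − P(N ≤ 2) ≈ 0.5927.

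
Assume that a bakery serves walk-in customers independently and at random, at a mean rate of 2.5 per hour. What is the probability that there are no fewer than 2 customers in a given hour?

0.7127

With mean μ = 2.5 per hour,
P(N ≥ 2) = 1 − P(N ≤ 1) = 1 − Σ_{j=0}^{1} e^(−μ) μ^j/j! ≈ 0.7127.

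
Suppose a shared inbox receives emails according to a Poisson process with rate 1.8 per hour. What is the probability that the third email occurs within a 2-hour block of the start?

0.6973

Over the interval, μ = 1.8 × 2 = 3.6 (a 2-hour block = 2 hours).
The third arrival falls in the interval iff at least 3 events occur there: P(S_3 ≤ t) = P(N ≥ 3) = 1 − P(N ≤ 2) ≈ 0.6973.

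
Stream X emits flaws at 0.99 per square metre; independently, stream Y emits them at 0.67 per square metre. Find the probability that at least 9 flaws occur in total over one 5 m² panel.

0.4493

Independent Poisson processes superpose: combined rate λ = 0.99 + 0.67 = 1.66 per square metre.
Over the interval, μ = 1.66 × 5 = 8.3 (a 5 m² panel = 5 square metres).
P(N ≥ 9) = 1 − P(N ≤ 8) ≈ 0.4493.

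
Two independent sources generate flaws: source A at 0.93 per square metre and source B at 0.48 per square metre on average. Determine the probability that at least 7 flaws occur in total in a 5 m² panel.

0.5577

Independent Poisson processes superpose: combined rate λ = 0.93 + 0.48 = 1.41 per square metre.
Over the interval, μ = 1.41 × 5 = 7.05 (a 5 m² panel = 5 square metres).
P(N ≥ 7) = 1 − P(N ≤ 6) ≈ 0.5577.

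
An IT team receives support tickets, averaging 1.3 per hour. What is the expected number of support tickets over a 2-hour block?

E[N] = λt = 1.3 × 2 = 2.6 (a 2-hour block = 2 hours).

2.6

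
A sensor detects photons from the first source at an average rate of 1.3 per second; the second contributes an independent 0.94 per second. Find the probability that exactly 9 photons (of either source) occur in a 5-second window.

Independent Poisson processes superpose: combined rate λ = 1.3 + 0.94 = 2.24 per second.
Over the interval, μ = 2.24 × 5 = 11.2 (a 5-second window = 5 seconds).
P(N = 9) = e^(−11.2) · 11.2^9/9! ≈ 0.1045.

0.1045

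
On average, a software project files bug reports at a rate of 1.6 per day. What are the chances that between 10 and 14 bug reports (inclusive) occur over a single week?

Over the interval, μ = 1.6 × 7 = 11.2 (a week = 7 days).
P(10 ≤ N ≤ 14) = Σ_{j=10}^{14} e^(−11.2) · 11.2^j/j! ≈ 0.5199.

0.5199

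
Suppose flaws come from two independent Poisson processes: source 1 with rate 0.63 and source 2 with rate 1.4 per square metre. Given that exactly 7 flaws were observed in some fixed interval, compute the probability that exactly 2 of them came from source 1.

0.3156

Given the total, each event is independently from source 1 with probability p = λ_1/(λ_1+λ_2) = 0.63/2.03 ≈ 0.3103.
So K ~ Binomial(7, 0.63/2.03): P(K = 2) = C(7,2) · (0.63/2.03)^2 · (1.4/2.03)^5 ≈ 0.3156.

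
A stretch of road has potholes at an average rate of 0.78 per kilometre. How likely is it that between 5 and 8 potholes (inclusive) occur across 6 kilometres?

Over the interval, μ = 0.78 × 6 = 4.68 (6 kilometres).
P(5 ≤ N ≤ 8) = Σ_{j=5}^{8} e^(−4.68) · 4.68^j/j! ≈ 0.4525.

0.4525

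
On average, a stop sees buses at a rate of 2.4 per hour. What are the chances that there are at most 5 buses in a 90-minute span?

0.8441

Over the interval, μ = 2.4 × 1.5 = 3.6 (a 90-minute span = 1.5 hours).
P(N ≤ 5) = Σ_{j=0}^{5} e^(−μ) μ^j/j! ≈ 0.8441.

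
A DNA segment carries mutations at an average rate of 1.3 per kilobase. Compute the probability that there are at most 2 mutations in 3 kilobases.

0.2531

Over the interval, μ = 1.3 × 3 = 3.9 (3 kilobases).
P(N ≤ 2) = Σ_{j=0}^{2} e^(−μ) μ^j/j! ≈ 0.2531.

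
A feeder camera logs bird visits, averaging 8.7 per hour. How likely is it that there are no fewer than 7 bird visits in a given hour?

With mean μ = 8.7 per hour,
P(N ≥ 7) = 1 − P(N ≤ 6) = 1 − Σ_{j=0}^{6} e^(−μ) μ^j/j! ≈ 0.7645.

0.7645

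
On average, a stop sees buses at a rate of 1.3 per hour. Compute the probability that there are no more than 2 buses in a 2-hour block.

Over the interval, μ = 1.3 × 2 = 2.6 (a 2-hour block = 2 hours).
P(N ≤ 2) = Σ_{j=0}^{2} e^(−μ) μ^j/j! ≈ 0.5184.

0.5184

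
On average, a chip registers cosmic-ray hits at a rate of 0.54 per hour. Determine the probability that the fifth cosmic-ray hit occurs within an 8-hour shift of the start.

Over the interval, μ = 0.54 × 8 = 4.32 (an 8-hour shift = 8 hours).
The fifth arrival falls in the interval iff at least 5 events occur there: P(S_5 ≤ t) = P(N ≥ 5) = 1 − P(N ≤ 4) ≈ 0.4334.

0.4334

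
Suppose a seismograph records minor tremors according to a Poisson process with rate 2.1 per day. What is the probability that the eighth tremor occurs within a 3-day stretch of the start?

0.2983

Over the interval, μ = 2.1 × 3 = 6.3 (a 3-day stretch = 3 days).
The eighth arrival falls in the interval iff at least 8 events occur there: P(S_8 ≤ t) = P(N ≥ 8) = 1 − P(N ≤ 7) ≈ 0.2983.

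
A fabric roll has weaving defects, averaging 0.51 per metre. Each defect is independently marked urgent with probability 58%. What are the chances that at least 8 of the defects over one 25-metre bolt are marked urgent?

0.4599

Thinning: the defects that are marked urgent themselves form a Poisson process with rate 0.58 × 0.51 = 0.2958 per metre.
Over the interval, μ = 0.2958 × 25 = 7.395 (a 25-metre bolt = 25 metres).
P(N ≥ 8) = 1 − P(N ≤ 7) ≈ 0.4599.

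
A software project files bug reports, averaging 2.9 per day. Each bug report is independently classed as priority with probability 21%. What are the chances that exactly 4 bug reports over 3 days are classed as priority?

0.0747

Thinning: the bug reports that are classed as priority themselves form a Poisson process with rate 0.21 × 2.9 = 0.609 per day.
Over the interval, μ = 0.609 × 3 = 1.827 (3 days).
P(N = 4) = e^(−1.827) · 1.827^4/4! ≈ 0.0747.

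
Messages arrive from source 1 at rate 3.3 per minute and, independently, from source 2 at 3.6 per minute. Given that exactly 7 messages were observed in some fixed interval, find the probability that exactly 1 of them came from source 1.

0.0675

Given the total, each event is independently from source 1 with probability p = λ_1/(λ_1+λ_2) = 3.3/6.9 ≈ 0.4783.
So K ~ Binomial(7, 3.3/6.9): P(K = 1) = C(7,1) · (3.3/6.9)^1 · (3.6/6.9)^6 ≈ 0.0675.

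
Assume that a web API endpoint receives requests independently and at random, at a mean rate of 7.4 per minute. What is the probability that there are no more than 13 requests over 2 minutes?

0.3826

Over the interval, μ = 7.4 × 2 = 14.8 (2 minutes).
P(N ≤ 13) = Σ_{j=0}^{13} e^(−μ) μ^j/j! ≈ 0.3826.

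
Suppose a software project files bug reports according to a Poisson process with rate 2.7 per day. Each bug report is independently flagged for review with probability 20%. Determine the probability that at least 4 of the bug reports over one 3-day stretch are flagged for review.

0.0816

Thinning: the bug reports that are flagged for review themselves form a Poisson process with rate 0.2 × 2.7 = 0.54 per day.
Over the interval, μ = 0.54 × 3 = 1.62 (a 3-day stretch = 3 days).
P(N ≥ 4) = 1 − P(N ≤ 3) ≈ 0.0816.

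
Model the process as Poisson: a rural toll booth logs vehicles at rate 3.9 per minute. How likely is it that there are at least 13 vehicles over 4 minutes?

Over the interval, μ = 3.9 × 4 = 15.6 (4 minutes).
P(N ≥ 13) = 1 − P(N ≤ 12) = 1 − Σ_{j=0}^{12} e^(−μ) μ^j/j! ≈ 0.7791.

0.7791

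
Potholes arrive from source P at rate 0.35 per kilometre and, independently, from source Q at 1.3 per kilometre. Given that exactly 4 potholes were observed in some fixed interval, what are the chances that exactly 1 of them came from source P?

Given the total, each event is independently from source P with probability p = λ_P/(λ_P+λ_Q) = 0.35/1.65 ≈ 0.2121.
So K ~ Binomial(4, 0.35/1.65): P(K = 1) = C(4,1) · (0.35/1.65)^1 · (1.3/1.65)^3 ≈ 0.4150.

0.4150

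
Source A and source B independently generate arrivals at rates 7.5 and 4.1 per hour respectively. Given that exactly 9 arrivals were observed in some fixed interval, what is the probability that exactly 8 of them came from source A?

Given the total, each event is independently from source A with probability p = λ_A/(λ_A+λ_B) = 7.5/11.6 ≈ 0.6466.
So K ~ Binomial(9, 7.5/11.6): P(K = 8) = C(9,8) · (7.5/11.6)^8 · (4.1/11.6)^1 ≈ 0.0971.

0.0971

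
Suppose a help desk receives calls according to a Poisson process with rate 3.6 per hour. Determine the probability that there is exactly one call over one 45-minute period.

Over the interval, μ = 3.6 × 0.75 = 2.7 (a 45-minute period = 0.75 hours).
P(N = 1) = e^(−μ) μ^1/1! = e^(−2.7) · 2.7^1/1 ≈ 0.1815.

0.1815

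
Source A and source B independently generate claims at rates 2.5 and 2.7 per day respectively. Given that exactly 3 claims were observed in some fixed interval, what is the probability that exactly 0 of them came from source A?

Given the total, each event is independently from source A with probability p = λ_A/(λ_A+λ_B) = 2.5/5.2 ≈ 0.4808.
So K ~ Binomial(3, 2.5/5.2): P(K = 0) = C(3,0) · (2.5/5.2)^0 · (2.7/5.2)^3 ≈ 0.1400.

0.1400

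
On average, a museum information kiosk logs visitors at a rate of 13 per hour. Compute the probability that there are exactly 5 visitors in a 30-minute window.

0.1454

Over the interval, μ = 13 × 0.5 = 6.5 (a 30-minute window = 0.5 hours).
P(N = 5) = e^(−μ) μ^5/5! = e^(−6.5) · 6.5^5/120 ≈ 0.1454.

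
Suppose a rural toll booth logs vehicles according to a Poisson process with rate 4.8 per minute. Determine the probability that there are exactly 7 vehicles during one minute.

With mean μ = 4.8 per minute,
P(N = 7) = e^(−μ) μ^7/7! = e^(−4.8) · 4.8^7/5040 ≈ 0.0959.

0.0959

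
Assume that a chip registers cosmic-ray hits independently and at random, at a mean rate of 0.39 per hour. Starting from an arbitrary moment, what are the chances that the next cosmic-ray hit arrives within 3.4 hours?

Inter-arrival times are exponential with rate λ = 0.39 per hour.
P(T ≤ 3.4) = 1 − e^(−λt) = 1 − e^(−0.39 × 3.4) = 1 − e^(−1.326) ≈ 0.7345.

0.7345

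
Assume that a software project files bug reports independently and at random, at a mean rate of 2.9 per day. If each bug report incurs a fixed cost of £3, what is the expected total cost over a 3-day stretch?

£26.1

E[N] = 2.9 × 3 = 8.7 (a 3-day stretch = 3 days); E[cost] = 8.7 × £3 = £26.1.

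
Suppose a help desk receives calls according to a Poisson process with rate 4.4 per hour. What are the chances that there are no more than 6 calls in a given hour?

0.8436

With mean μ = 4.4 per hour,
P(N ≤ 6) = Σ_{j=0}^{6} e^(−μ) μ^j/j! ≈ 0.8436.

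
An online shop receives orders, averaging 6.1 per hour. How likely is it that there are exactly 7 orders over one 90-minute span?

0.1132

Over the interval, μ = 6.1 × 1.5 = 9.15 (a 90-minute span = 1.5 hours).
P(N = 7) = e^(−μ) μ^7/7! = e^(−9.15) · 9.15^7/5040 ≈ 0.1132.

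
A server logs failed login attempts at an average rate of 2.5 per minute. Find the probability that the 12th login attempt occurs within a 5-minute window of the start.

Over the interval, μ = 2.5 × 5 = 12.5 (a 5-minute window = 5 minutes).
The 12th arrival falls in the interval iff at least 12 events occur there: P(S_12 ≤ t) = P(N ≥ 12) = 1 − P(N ≤ 11) ≈ 0.5942.

0.5942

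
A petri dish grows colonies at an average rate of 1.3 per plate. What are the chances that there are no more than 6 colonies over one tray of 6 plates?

Over the interval, μ = 1.3 × 6 = 7.8 (a tray of 6 plates = 6 plates).
P(N ≤ 6) = Σ_{j=0}^{6} e^(−μ) μ^j/j! ≈ 0.3384.

0.3384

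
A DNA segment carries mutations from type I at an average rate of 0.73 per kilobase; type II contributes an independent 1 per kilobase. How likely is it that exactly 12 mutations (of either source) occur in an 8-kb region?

0.1006

Independent Poisson processes superpose: combined rate λ = 0.73 + 1 = 1.73 per kilobase.
Over the interval, μ = 1.73 × 8 = 13.84 (an 8-kb region = 8 kilobases).
P(N = 12) = e^(−13.84) · 13.84^12/12! ≈ 0.1006.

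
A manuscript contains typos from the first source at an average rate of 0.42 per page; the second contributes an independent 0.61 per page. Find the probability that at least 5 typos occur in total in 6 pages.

Independent Poisson processes superpose: combined rate λ = 0.42 + 0.61 = 1.03 per page.
Over the interval, μ = 1.03 × 6 = 6.18 (6 pages).
P(N ≥ 5) = 1 − P(N ≤ 4) ≈ 0.7383.

0.7383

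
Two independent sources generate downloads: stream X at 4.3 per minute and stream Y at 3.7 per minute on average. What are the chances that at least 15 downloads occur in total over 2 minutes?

0.6325

Independent Poisson processes superpose: combined rate λ = 4.3 + 3.7 = 8 per minute.
Over the interval, μ = 8 × 2 = 16 (2 minutes).
P(N ≥ 15) = 1 − P(N ≤ 14) ≈ 0.6325.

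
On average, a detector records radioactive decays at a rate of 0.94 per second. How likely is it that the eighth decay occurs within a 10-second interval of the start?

Over the interval, μ = 0.94 × 10 = 9.4 (a 10-second interval = 10 seconds).
The eighth arrival falls in the interval iff at least 8 events occur there: P(S_8 ≤ t) = P(N ≥ 8) = 1 − P(N ≤ 7) ≈ 0.7208.

0.7208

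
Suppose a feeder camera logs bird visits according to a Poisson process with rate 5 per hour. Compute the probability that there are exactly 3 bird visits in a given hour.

0.1404

With mean μ = 5 per hour,
P(N = 3) = e^(−μ) μ^3/3! = e^(−5) · 5^3/6 ≈ 0.1404.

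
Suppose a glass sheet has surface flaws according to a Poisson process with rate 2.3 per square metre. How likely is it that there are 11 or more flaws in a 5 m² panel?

0.5983

Over the interval, μ = 2.3 × 5 = 11.5 (a 5 m² panel = 5 square metres).
P(N ≥ 11) = 1 − P(N ≤ 10) = 1 − Σ_{j=0}^{10} e^(−μ) μ^j/j! ≈ 0.5983.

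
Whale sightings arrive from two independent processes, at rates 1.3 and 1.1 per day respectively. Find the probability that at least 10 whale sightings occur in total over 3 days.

Independent Poisson processes superpose: combined rate λ = 1.3 + 1.1 = 2.4 per day.
Over the interval, μ = 2.4 × 3 = 7.2 (3 days).
P(N ≥ 10) = 1 − P(N ≤ 9) ≈ 0.1904.

0.1904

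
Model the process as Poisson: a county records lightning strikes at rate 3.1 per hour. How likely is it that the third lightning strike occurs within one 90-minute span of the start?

0.8426

Over the interval, μ = 3.1 × 1.5 = 4.65 (a 90-minute span = 1.5 hours).
The third arrival falls in the interval iff at least 3 events occur there: P(S_3 ≤ t) = P(N ≥ 3) = 1 − P(N ≤ 2) ≈ 0.8426.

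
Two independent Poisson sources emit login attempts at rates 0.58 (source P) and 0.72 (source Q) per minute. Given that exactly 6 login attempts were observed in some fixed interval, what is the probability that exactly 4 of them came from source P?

0.1823

Given the total, each event is independently from source P with probability p = λ_P/(λ_P+λ_Q) = 0.58/1.3 ≈ 0.4462.
So K ~ Binomial(6, 0.58/1.3): P(K = 4) = C(6,4) · (0.58/1.3)^4 · (0.72/1.3)^2 ≈ 0.1823.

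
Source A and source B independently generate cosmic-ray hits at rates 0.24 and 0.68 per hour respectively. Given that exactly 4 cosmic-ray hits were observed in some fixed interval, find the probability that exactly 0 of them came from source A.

0.2985

Given the total, each event is independently from source A with probability p = λ_A/(λ_A+λ_B) = 0.24/0.92 ≈ 0.2609.
So K ~ Binomial(4, 0.24/0.92): P(K = 0) = C(4,0) · (0.24/0.92)^0 · (0.68/0.92)^4 ≈ 0.2985.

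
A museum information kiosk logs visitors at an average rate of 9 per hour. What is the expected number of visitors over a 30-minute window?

E[N] = λt = 9 × 0.5 = 4.5 (a 30-minute window = 0.5 hours).

4.5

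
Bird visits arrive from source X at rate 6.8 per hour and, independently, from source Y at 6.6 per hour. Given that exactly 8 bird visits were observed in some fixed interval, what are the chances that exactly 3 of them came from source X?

Given the total, each event is independently from source X with probability p = λ_X/(λ_X+λ_Y) = 6.8/13.4 ≈ 0.5075.
So K ~ Binomial(8, 6.8/13.4): P(K = 3) = C(8,3) · (6.8/13.4)^3 · (6.6/13.4)^5 ≈ 0.2121.

0.2121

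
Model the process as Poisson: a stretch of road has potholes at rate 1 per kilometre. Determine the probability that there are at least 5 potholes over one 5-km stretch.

Over the interval, μ = 1 × 5 = 5 (a 5-km stretch = 5 kilometres).
P(N ≥ 5) = 1 − P(N ≤ 4) = 1 − Σ_{j=0}^{4} e^(−μ) μ^j/j! ≈ 0.5595.

0.5595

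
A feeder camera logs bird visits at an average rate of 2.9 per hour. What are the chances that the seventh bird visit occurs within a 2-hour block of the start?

0.3616

Over the interval, μ = 2.9 × 2 = 5.8 (a 2-hour block = 2 hours).
The seventh arrival falls in the interval iff at least 7 events occur there: P(S_7 ≤ t) = P(N ≥ 7) = 1 − P(N ≤ 6) ≈ 0.3616.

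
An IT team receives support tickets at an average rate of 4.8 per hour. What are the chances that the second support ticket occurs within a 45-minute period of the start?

Over the interval, μ = 4.8 × 0.75 = 3.6 (a 45-minute period = 0.75 hours).
The second arrival falls in the interval iff at least 2 events occur there: P(S_2 ≤ t) = P(N ≥ 2) = 1 − P(N ≤ 1) ≈ 0.8743.

0.8743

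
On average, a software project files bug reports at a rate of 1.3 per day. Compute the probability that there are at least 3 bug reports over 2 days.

0.4816

Over the interval, μ = 1.3 × 2 = 2.6 (2 days).
P(N ≥ 3) = 1 − P(N ≤ 2) = 1 − Σ_{j=0}^{2} e^(−μ) μ^j/j! ≈ 0.4816.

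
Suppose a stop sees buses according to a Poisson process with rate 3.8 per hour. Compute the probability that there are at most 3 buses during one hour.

0.4735

With mean μ = 3.8 per hour,
P(N ≤ 3) = Σ_{j=0}^{3} e^(−μ) μ^j/j! ≈ 0.4735.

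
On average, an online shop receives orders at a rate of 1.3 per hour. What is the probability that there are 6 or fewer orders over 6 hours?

Over the interval, μ = 1.3 × 6 = 7.8 (6 hours).
P(N ≤ 6) = Σ_{j=0}^{6} e^(−μ) μ^j/j! ≈ 0.3384.

0.3384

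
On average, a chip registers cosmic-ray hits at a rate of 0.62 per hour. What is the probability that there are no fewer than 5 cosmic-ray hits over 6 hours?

Over the interval, μ = 0.62 × 6 = 3.72 (6 hours).
P(N ≥ 5) = 1 − P(N ≤ 4) = 1 − Σ_{j=0}^{4} e^(−μ) μ^j/j! ≈ 0.3166.

0.3166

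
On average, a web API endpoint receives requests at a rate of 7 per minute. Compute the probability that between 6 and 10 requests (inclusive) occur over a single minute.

With mean μ = 7 per minute,
P(6 ≤ N ≤ 10) = Σ_{j=6}^{10} e^(−7) · 7^j/j! ≈ 0.6008.

0.6008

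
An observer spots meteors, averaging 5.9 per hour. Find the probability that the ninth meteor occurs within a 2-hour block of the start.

Over the interval, μ = 5.9 × 2 = 11.8 (a 2-hour block = 2 hours).
The ninth arrival falls in the interval iff at least 9 events occur there: P(S_9 ≤ t) = P(N ≥ 9) = 1 − P(N ≤ 8) ≈ 0.8314.

0.8314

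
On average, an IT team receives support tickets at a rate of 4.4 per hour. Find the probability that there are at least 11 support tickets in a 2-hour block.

Over the interval, μ = 4.4 × 2 = 8.8 (a 2-hour block = 2 hours).
P(N ≥ 11) = 1 − P(N ≤ 10) = 1 − Σ_{j=0}^{10} e^(−μ) μ^j/j! ≈ 0.2706.

0.2706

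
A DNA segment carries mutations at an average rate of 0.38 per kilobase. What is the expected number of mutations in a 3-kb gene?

E[N] = λt = 0.38 × 3 = 1.14 (a 3-kb gene = 3 kilobases).

1.14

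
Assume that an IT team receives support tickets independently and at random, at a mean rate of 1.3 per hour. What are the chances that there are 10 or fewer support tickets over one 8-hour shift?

Over the interval, μ = 1.3 × 8 = 10.4 (an 8-hour shift = 8 hours).
P(N ≤ 10) = Σ_{j=0}^{10} e^(−μ) μ^j/j! ≈ 0.5331.

0.5331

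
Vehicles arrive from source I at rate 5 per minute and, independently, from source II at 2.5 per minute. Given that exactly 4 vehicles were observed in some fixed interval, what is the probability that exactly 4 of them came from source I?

0.1975

Given the total, each event is independently from source I with probability p = λ_I/(λ_I+λ_II) = 5/7.5 ≈ 0.6667.
So K ~ Binomial(4, 5/7.5): P(K = 4) = C(4,4) · (5/7.5)^4 · (2.5/7.5)^0 ≈ 0.1975.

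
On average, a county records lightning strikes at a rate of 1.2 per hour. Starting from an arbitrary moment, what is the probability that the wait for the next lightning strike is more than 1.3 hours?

0.2101

The wait for the next event is exponential with rate λ = 1.2 per hour.
P(T > 1.3) = e^(−λt) = e^(−1.2 × 1.3) = e^(−1.56) ≈ 0.2101.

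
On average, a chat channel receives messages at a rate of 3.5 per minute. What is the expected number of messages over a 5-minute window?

17.5

E[N] = λt = 3.5 × 5 = 17.5 (a 5-minute window = 5 minutes).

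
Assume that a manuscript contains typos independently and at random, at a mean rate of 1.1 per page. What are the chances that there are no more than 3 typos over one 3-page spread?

Over the interval, μ = 1.1 × 3 = 3.3 (a 3-page spread = 3 pages).
P(N ≤ 3) = Σ_{j=0}^{3} e^(−μ) μ^j/j! ≈ 0.5803.

0.5803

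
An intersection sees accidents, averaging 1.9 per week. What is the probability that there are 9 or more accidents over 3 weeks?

0.1234

Over the interval, μ = 1.9 × 3 = 5.7 (3 weeks).
P(N ≥ 9) = 1 − P(N ≤ 8) = 1 − Σ_{j=0}^{8} e^(−μ) μ^j/j! ≈ 0.1234.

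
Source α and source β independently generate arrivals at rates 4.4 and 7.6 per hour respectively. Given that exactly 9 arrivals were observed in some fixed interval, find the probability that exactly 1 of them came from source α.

0.0854

Given the total, each event is independently from source α with probability p = λ_α/(λ_α+λ_β) = 4.4/12 ≈ 0.3667.
So K ~ Binomial(9, 4.4/12): P(K = 1) = C(9,1) · (4.4/12)^1 · (7.6/12)^8 ≈ 0.0854.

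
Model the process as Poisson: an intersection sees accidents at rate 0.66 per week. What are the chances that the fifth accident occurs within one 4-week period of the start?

0.1283

Over the interval, μ = 0.66 × 4 = 2.64 (a 4-week period = 4 weeks).
The fifth arrival falls in the interval iff at least 5 events occur there: P(S_5 ≤ t) = P(N ≥ 5) = 1 − P(N ≤ 4) ≈ 0.1283.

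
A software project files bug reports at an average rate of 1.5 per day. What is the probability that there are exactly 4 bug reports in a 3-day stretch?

0.1898

Over the interval, μ = 1.5 × 3 = 4.5 (a 3-day stretch = 3 days).
P(N = 4) = e^(−μ) μ^4/4! = e^(−4.5) · 4.5^4/24 ≈ 0.1898.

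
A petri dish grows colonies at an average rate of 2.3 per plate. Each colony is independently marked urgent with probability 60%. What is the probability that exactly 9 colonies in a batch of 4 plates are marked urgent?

0.0525

Thinning: the colonies that are marked urgent themselves form a Poisson process with rate 0.6 × 2.3 = 1.38 per plate.
Over the interval, μ = 1.38 × 4 = 5.52 (a batch of 4 plates = 4 plates).
P(N = 9) = e^(−5.52) · 5.52^9/9! ≈ 0.0525.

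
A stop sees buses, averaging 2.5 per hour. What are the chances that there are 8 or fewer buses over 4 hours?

0.3328

Over the interval, μ = 2.5 × 4 = 10 (4 hours).
P(N ≤ 8) = Σ_{j=0}^{8} e^(−μ) μ^j/j! ≈ 0.3328.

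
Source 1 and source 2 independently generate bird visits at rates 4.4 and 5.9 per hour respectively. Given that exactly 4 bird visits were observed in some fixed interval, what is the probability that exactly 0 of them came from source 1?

Given the total, each event is independently from source 1 with probability p = λ_1/(λ_1+λ_2) = 4.4/10.3 ≈ 0.4272.
So K ~ Binomial(4, 4.4/10.3): P(K = 0) = C(4,0) · (4.4/10.3)^0 · (5.9/10.3)^4 ≈ 0.1077.

0.1077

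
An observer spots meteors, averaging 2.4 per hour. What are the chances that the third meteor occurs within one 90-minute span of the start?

0.6973

Over the interval, μ = 2.4 × 1.5 = 3.6 (a 90-minute span = 1.5 hours).
The third arrival falls in the interval iff at least 3 events occur there: P(S_3 ≤ t) = P(N ≥ 3) = 1 − P(N ≤ 2) ≈ 0.6973.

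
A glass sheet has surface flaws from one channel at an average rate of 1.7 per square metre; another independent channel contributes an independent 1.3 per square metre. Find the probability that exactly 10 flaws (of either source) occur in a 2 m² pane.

0.0413

Independent Poisson processes superpose: combined rate λ = 1.7 + 1.3 = 3 per square metre.
Over the interval, μ = 3 × 2 = 6 (a 2 m² pane = 2 square metres).
P(N = 10) = e^(−6) · 6^10/10! ≈ 0.0413.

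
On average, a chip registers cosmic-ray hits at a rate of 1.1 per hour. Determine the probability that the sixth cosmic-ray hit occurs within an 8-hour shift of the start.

Over the interval, μ = 1.1 × 8 = 8.8 (an 8-hour shift = 8 hours).
The sixth arrival falls in the interval iff at least 6 events occur there: P(S_6 ≤ t) = P(N ≥ 6) = 1 − P(N ≤ 5) ≈ 0.8716.

0.8716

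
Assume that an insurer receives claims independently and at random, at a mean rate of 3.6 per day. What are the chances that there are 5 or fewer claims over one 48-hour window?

0.2759

Over the interval, μ = 3.6 × 2 = 7.2 (a 48-hour window = 2 days).
P(N ≤ 5) = Σ_{j=0}^{5} e^(−μ) μ^j/j! ≈ 0.2759.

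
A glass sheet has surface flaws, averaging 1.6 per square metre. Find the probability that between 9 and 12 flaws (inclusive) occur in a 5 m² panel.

Over the interval, μ = 1.6 × 5 = 8 (a 5 m² panel = 5 square metres).
P(9 ≤ N ≤ 12) = Σ_{j=9}^{12} e^(−8) · 8^j/j! ≈ 0.3437.

0.3437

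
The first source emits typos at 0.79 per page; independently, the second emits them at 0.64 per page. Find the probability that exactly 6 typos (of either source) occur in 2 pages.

Independent Poisson processes superpose: combined rate λ = 0.79 + 0.64 = 1.43 per page.
Over the interval, μ = 1.43 × 2 = 2.86 (2 pages).
P(N = 6) = e^(−2.86) · 2.86^6/6! ≈ 0.0435.

0.0435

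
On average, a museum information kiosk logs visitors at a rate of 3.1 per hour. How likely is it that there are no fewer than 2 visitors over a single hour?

0.8153

With mean μ = 3.1 per hour,
P(N ≥ 2) = 1 − P(N ≤ 1) = 1 − Σ_{j=0}^{1} e^(−μ) μ^j/j! ≈ 0.8153.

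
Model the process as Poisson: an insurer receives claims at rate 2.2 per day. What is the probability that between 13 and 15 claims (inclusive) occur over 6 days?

Over the interval, μ = 2.2 × 6 = 13.2 (6 days).
P(13 ≤ N ≤ 15) = Σ_{j=13}^{15} e^(−13.2) · 13.2^j/j! ≈ 0.3044.

0.3044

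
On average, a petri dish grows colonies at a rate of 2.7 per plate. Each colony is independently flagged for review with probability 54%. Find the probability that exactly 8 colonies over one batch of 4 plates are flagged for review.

0.0973

Thinning: the colonies that are flagged for review themselves form a Poisson process with rate 0.54 × 2.7 = 1.458 per plate.
Over the interval, μ = 1.458 × 4 = 5.832 (a batch of 4 plates = 4 plates).
P(N = 8) = e^(−5.832) · 5.832^8/8! ≈ 0.0973.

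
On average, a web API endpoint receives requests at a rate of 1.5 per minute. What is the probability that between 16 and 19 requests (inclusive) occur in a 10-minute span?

0.3071

Over the interval, μ = 1.5 × 10 = 15 (a 10-minute span = 10 minutes).
P(16 ≤ N ≤ 19) = Σ_{j=16}^{19} e^(−15) · 15^j/j! ≈ 0.3071.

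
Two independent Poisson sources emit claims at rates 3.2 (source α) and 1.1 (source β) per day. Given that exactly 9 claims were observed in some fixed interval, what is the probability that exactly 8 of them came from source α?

0.2166

Given the total, each event is independently from source α with probability p = λ_α/(λ_α+λ_β) = 3.2/4.3 ≈ 0.7442.
So K ~ Binomial(9, 3.2/4.3): P(K = 8) = C(9,8) · (3.2/4.3)^8 · (1.1/4.3)^1 ≈ 0.2166.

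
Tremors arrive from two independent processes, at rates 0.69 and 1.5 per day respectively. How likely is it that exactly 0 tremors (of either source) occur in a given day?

Independent Poisson processes superpose: combined rate λ = 0.69 + 1.5 = 2.19 per day.
So μ = 2.19.
P(N = 0) = e^(−2.19) · 2.19^0/0! ≈ 0.1119.

0.1119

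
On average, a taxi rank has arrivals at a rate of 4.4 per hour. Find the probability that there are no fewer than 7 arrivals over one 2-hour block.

Over the interval, μ = 4.4 × 2 = 8.8 (a 2-hour block = 2 hours).
P(N ≥ 7) = 1 − P(N ≤ 6) = 1 − Σ_{j=0}^{6} e^(−μ) μ^j/j! ≈ 0.7744.

0.7744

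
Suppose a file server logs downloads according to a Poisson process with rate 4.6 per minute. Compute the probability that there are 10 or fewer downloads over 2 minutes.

Over the interval, μ = 4.6 × 2 = 9.2 (2 minutes).
P(N ≤ 10) = Σ_{j=0}^{10} e^(−μ) μ^j/j! ≈ 0.6820.

0.6820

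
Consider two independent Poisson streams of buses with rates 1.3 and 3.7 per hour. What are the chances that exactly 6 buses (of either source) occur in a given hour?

0.1462

Independent Poisson processes superpose: combined rate λ = 1.3 + 3.7 = 5 per hour.
So μ = 5.
P(N = 6) = e^(−5) · 5^6/6! ≈ 0.1462.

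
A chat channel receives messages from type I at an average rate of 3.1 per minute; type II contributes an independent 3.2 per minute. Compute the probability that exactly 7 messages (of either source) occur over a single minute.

0.1435

Independent Poisson processes superpose: combined rate λ = 3.1 + 3.2 = 6.3 per minute.
So μ = 6.3.
P(N = 7) = e^(−6.3) · 6.3^7/7! ≈ 0.1435.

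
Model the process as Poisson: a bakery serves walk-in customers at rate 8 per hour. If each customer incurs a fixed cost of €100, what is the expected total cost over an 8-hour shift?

€6400

E[N] = 8 × 8 = 64 (an 8-hour shift = 8 hours); E[cost] = 64 × €100 = €6400.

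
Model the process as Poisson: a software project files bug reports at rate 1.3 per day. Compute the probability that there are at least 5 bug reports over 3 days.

0.3516

Over the interval, μ = 1.3 × 3 = 3.9 (3 days).
P(N ≥ 5) = 1 − P(N ≤ 4) = 1 − Σ_{j=0}^{4} e^(−μ) μ^j/j! ≈ 0.3516.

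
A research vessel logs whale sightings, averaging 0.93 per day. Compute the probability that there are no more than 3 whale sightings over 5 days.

0.3176

Over the interval, μ = 0.93 × 5 = 4.65 (5 days).
P(N ≤ 3) = Σ_{j=0}^{3} e^(−μ) μ^j/j! ≈ 0.3176.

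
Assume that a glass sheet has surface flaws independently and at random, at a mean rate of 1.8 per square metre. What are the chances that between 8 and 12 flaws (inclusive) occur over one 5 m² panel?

0.5519

Over the interval, μ = 1.8 × 5 = 9 (a 5 m² panel = 5 square metres).
P(8 ≤ N ≤ 12) = Σ_{j=8}^{12} e^(−9) · 9^j/j! ≈ 0.5519.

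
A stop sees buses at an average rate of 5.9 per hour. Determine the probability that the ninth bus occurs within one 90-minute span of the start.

0.5244

Over the interval, μ = 5.9 × 1.5 = 8.85 (a 90-minute span = 1.5 hours).
The ninth arrival falls in the interval iff at least 9 events occur there: P(S_9 ≤ t) = P(N ≥ 9) = 1 − P(N ≤ 8) ≈ 0.5244.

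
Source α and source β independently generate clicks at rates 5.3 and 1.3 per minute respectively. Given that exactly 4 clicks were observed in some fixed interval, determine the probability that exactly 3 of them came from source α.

0.4080

Given the total, each event is independently from source α with probability p = λ_α/(λ_α+λ_β) = 5.3/6.6 ≈ 0.8030.
So K ~ Binomial(4, 5.3/6.6): P(K = 3) = C(4,3) · (5.3/6.6)^3 · (1.3/6.6)^1 ≈ 0.4080.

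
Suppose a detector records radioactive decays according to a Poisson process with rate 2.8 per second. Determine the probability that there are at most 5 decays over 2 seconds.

Over the interval, μ = 2.8 × 2 = 5.6 (2 seconds).
P(N ≤ 5) = Σ_{j=0}^{5} e^(−μ) μ^j/j! ≈ 0.5119.

0.5119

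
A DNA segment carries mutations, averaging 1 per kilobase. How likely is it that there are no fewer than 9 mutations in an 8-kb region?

Over the interval, μ = 1 × 8 = 8 (an 8-kb region = 8 kilobases).
P(N ≥ 9) = 1 − P(N ≤ 8) = 1 − Σ_{j=0}^{8} e^(−μ) μ^j/j! ≈ 0.4075.

0.4075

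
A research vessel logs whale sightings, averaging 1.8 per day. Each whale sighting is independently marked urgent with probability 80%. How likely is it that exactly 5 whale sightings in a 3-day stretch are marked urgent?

0.1668

Thinning: the whale sightings that are marked urgent themselves form a Poisson process with rate 0.8 × 1.8 = 1.44 per day.
Over the interval, μ = 1.44 × 3 = 4.32 (a 3-day stretch = 3 days).
P(N = 5) = e^(−4.32) · 4.32^5/5! ≈ 0.1668.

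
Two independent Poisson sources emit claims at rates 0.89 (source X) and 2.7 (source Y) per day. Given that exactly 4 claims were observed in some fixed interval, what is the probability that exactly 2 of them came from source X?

Given the total, each event is independently from source X with probability p = λ_X/(λ_X+λ_Y) = 0.89/3.59 ≈ 0.2479.
So K ~ Binomial(4, 0.89/3.59): P(K = 2) = C(4,2) · (0.89/3.59)^2 · (2.7/3.59)^2 ≈ 0.2086.

0.2086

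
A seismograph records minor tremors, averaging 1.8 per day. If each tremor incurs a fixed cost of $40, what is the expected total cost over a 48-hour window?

$144

E[N] = 1.8 × 2 = 3.6 (a 48-hour window = 2 days); E[cost] = 3.6 × $40 = $144.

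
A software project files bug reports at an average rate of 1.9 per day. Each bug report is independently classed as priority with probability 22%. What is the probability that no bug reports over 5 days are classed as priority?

Thinning: the bug reports that are classed as priority themselves form a Poisson process with rate 0.22 × 1.9 = 0.418 per day.
Over the interval, μ = 0.418 × 5 = 2.09 (5 days).
P(N = 0) = e^(−2.09) · 2.09^0/0! ≈ 0.1237.

0.1237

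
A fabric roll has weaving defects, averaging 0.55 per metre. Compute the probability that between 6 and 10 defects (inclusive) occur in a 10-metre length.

Over the interval, μ = 0.55 × 10 = 5.5 (a 10-metre length = 10 metres).
P(6 ≤ N ≤ 10) = Σ_{j=6}^{10} e^(−5.5) · 5.5^j/j! ≈ 0.4458.

0.4458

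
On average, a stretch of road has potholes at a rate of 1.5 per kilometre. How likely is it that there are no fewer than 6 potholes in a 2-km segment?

Over the interval, μ = 1.5 × 2 = 3 (a 2-km segment = 2 kilometres).
P(N ≥ 6) = 1 − P(N ≤ 5) = 1 − Σ_{j=0}^{5} e^(−μ) μ^j/j! ≈ 0.0839.

0.0839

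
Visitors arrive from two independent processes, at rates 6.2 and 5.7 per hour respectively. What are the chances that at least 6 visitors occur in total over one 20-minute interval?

0.2097

Independent Poisson processes superpose: combined rate λ = 6.2 + 5.7 = 11.9 per hour.
Over the interval, μ = 11.9 × 1/3 ≈ 3.96667 (a 20-minute interval = 1/3 hours).
P(N ≥ 6) = 1 − P(N ≤ 5) ≈ 0.2097.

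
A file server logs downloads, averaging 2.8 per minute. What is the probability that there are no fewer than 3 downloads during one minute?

With mean μ = 2.8 per minute,
P(N ≥ 3) = 1 − P(N ≤ 2) = 1 − Σ_{j=0}^{2} e^(−μ) μ^j/j! ≈ 0.5305.

0.5305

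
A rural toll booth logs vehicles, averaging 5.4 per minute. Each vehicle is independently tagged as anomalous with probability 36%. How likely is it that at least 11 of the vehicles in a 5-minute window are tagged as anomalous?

0.3820

Thinning: the vehicles that are tagged as anomalous themselves form a Poisson process with rate 0.36 × 5.4 = 1.944 per minute.
Over the interval, μ = 1.944 × 5 = 9.72 (a 5-minute window = 5 minutes).
P(N ≥ 11) = 1 − P(N ≤ 10) ≈ 0.3820.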